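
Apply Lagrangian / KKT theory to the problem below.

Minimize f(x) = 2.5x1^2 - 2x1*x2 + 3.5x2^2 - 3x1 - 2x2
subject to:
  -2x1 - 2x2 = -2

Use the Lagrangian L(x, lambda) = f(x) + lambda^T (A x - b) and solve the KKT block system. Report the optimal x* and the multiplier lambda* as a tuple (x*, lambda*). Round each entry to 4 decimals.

Form the Lagrangian:
  L(x, lambda) = (1/2) x^T Q x + c^T x + lambda^T (A x - b)
Stationarity (grad_x L = 0): Q x + c + A^T lambda = 0.
Primal feasibility: A x = b.

This gives the KKT block system:
  [ Q   A^T ] [ x     ]   [-c ]
  [ A    0  ] [ lambda ] = [ b ]

Solving the linear system:
  x*      = (0.625, 0.375)
  lambda* = (-0.3125)
  f(x*)   = -1.625

x* = (0.625, 0.375), lambda* = (-0.3125)


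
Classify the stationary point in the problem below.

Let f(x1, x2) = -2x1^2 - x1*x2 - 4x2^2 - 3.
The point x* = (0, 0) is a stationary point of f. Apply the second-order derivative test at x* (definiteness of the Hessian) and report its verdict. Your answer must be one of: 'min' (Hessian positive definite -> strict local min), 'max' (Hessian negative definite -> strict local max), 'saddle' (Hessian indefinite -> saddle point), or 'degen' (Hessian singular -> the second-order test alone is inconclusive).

Compute the Hessian H = grad^2 f:
  H = [[-4, -1], [-1, -8]]
Verify stationarity: grad f(x*) = H x* + g = (0, 0).
Eigenvalues of H: -8.2361, -3.7639.
Both eigenvalues < 0, so H is negative definite -> x* is a strict local max.

max


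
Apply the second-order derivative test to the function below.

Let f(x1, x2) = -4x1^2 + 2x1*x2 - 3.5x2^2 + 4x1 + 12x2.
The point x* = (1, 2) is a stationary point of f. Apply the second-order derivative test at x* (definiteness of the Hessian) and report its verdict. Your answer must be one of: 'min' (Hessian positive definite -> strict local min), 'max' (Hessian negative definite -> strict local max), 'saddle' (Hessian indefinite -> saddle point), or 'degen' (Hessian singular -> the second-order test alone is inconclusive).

Compute the Hessian H = grad^2 f:
  H = [[-8, 2], [2, -7]]
Verify stationarity: grad f(x*) = H x* + g = (0, 0).
Eigenvalues of H: -9.5616, -5.4384.
Both eigenvalues < 0, so H is negative definite -> x* is a strict local max.

max


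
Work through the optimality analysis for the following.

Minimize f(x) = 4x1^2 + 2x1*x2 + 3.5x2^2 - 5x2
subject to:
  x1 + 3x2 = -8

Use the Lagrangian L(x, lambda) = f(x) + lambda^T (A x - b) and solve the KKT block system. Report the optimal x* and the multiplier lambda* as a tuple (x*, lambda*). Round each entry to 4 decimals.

Form the Lagrangian:
  L(x, lambda) = (1/2) x^T Q x + c^T x + lambda^T (A x - b)
Stationarity (grad_x L = 0): Q x + c + A^T lambda = 0.
Primal feasibility: A x = b.

This gives the KKT block system:
  [ Q   A^T ] [ x     ]   [-c ]
  [ A    0  ] [ lambda ] = [ b ]

Solving the linear system:
  x*      = (-0.3433, -2.5522)
  lambda* = (7.8507)
  f(x*)   = 37.7836

x* = (-0.3433, -2.5522), lambda* = (7.8507)


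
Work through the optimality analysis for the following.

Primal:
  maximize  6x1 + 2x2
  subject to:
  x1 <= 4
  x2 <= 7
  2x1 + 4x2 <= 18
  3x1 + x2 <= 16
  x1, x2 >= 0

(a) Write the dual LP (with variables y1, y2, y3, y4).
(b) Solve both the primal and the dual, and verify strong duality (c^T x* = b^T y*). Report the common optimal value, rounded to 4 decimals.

The standard primal-dual pair for 'max c^T x s.t. A x <= b, x >= 0' is:
  Dual:  min b^T y  s.t.  A^T y >= c,  y >= 0.

So the dual LP is:
  minimize  4y1 + 7y2 + 18y3 + 16y4
  subject to:
    y1 + 2y3 + 3y4 >= 6
    y2 + 4y3 + y4 >= 2
    y1, y2, y3, y4 >= 0

Solving the primal: x* = (4, 2.5).
  primal value c^T x* = 29.
Solving the dual: y* = (5, 0, 0.5, 0).
  dual value b^T y* = 29.
Strong duality: c^T x* = b^T y*. Confirmed.

29


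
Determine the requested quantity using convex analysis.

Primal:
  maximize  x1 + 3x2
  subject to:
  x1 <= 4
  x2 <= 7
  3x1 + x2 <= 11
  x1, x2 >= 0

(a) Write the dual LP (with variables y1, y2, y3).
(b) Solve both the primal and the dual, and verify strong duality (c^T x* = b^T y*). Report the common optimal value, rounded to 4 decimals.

The standard primal-dual pair for 'max c^T x s.t. A x <= b, x >= 0' is:
  Dual:  min b^T y  s.t.  A^T y >= c,  y >= 0.

So the dual LP is:
  minimize  4y1 + 7y2 + 11y3
  subject to:
    y1 + 3y3 >= 1
    y2 + y3 >= 3
    y1, y2, y3 >= 0

Solving the primal: x* = (1.3333, 7).
  primal value c^T x* = 22.3333.
Solving the dual: y* = (0, 2.6667, 0.3333).
  dual value b^T y* = 22.3333.
Strong duality: c^T x* = b^T y*. Confirmed.

22.3333


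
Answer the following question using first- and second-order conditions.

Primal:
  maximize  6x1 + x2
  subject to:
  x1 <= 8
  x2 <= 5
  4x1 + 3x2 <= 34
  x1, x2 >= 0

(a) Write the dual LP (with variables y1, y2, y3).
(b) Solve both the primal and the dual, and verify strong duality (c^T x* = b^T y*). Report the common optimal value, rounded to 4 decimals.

The standard primal-dual pair for 'max c^T x s.t. A x <= b, x >= 0' is:
  Dual:  min b^T y  s.t.  A^T y >= c,  y >= 0.

So the dual LP is:
  minimize  8y1 + 5y2 + 34y3
  subject to:
    y1 + 4y3 >= 6
    y2 + 3y3 >= 1
    y1, y2, y3 >= 0

Solving the primal: x* = (8, 0.6667).
  primal value c^T x* = 48.6667.
Solving the dual: y* = (4.6667, 0, 0.3333).
  dual value b^T y* = 48.6667.
Strong duality: c^T x* = b^T y*. Confirmed.

48.6667


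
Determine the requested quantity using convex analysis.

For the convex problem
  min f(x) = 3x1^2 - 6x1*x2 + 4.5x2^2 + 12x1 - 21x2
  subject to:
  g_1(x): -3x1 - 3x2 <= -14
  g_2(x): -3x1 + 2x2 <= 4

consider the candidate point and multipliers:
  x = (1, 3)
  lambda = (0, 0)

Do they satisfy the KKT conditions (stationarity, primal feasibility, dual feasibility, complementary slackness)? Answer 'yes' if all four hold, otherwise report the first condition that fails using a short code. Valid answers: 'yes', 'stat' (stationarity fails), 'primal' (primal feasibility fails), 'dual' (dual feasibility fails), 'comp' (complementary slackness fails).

Gradient of f: grad f(x) = Q x + c = (0, 0)
Constraint values g_i(x) = a_i^T x - b_i:
  g_1((1, 3)) = 2
  g_2((1, 3)) = -1
Stationarity residual: grad f(x) + sum_i lambda_i a_i = (0, 0)
  -> stationarity OK
Primal feasibility (all g_i <= 0): FAILS
Dual feasibility (all lambda_i >= 0): OK
Complementary slackness (lambda_i * g_i(x) = 0 for all i): OK

Verdict: the first failing condition is primal_feasibility -> primal.

primal


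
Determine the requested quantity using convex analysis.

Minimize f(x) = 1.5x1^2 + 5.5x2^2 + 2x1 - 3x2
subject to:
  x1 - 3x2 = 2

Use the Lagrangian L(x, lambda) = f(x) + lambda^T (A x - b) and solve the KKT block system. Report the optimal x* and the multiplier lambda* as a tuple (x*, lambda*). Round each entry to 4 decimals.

Form the Lagrangian:
  L(x, lambda) = (1/2) x^T Q x + c^T x + lambda^T (A x - b)
Stationarity (grad_x L = 0): Q x + c + A^T lambda = 0.
Primal feasibility: A x = b.

This gives the KKT block system:
  [ Q   A^T ] [ x     ]   [-c ]
  [ A    0  ] [ lambda ] = [ b ]

Solving the linear system:
  x*      = (0.3421, -0.5526)
  lambda* = (-3.0263)
  f(x*)   = 4.1974

x* = (0.3421, -0.5526), lambda* = (-3.0263)


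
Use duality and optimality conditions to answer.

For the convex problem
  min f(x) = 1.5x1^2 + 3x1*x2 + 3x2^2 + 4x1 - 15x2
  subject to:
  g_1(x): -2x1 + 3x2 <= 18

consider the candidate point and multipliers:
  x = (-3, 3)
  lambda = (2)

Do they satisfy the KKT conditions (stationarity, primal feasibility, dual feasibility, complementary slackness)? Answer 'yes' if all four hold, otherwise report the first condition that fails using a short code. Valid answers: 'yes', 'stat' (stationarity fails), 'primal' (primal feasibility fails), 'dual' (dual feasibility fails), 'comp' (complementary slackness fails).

Gradient of f: grad f(x) = Q x + c = (4, -6)
Constraint values g_i(x) = a_i^T x - b_i:
  g_1((-3, 3)) = -3
Stationarity residual: grad f(x) + sum_i lambda_i a_i = (0, 0)
  -> stationarity OK
Primal feasibility (all g_i <= 0): OK
Dual feasibility (all lambda_i >= 0): OK
Complementary slackness (lambda_i * g_i(x) = 0 for all i): FAILS

Verdict: the first failing condition is complementary_slackness -> comp.

comp


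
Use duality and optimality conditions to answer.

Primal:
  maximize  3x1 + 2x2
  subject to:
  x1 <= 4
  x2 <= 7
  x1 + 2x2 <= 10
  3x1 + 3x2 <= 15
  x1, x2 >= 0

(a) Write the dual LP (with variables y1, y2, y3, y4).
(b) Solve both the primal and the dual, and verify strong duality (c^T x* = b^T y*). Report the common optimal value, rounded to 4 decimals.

The standard primal-dual pair for 'max c^T x s.t. A x <= b, x >= 0' is:
  Dual:  min b^T y  s.t.  A^T y >= c,  y >= 0.

So the dual LP is:
  minimize  4y1 + 7y2 + 10y3 + 15y4
  subject to:
    y1 + y3 + 3y4 >= 3
    y2 + 2y3 + 3y4 >= 2
    y1, y2, y3, y4 >= 0

Solving the primal: x* = (4, 1).
  primal value c^T x* = 14.
Solving the dual: y* = (1, 0, 0, 0.6667).
  dual value b^T y* = 14.
Strong duality: c^T x* = b^T y*. Confirmed.

14


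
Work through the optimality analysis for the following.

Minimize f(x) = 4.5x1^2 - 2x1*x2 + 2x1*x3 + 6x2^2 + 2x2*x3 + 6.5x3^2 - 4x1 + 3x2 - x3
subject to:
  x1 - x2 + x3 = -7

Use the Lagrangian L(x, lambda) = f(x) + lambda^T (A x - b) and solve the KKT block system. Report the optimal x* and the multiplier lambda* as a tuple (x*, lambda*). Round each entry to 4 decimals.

Form the Lagrangian:
  L(x, lambda) = (1/2) x^T Q x + c^T x + lambda^T (A x - b)
Stationarity (grad_x L = 0): Q x + c + A^T lambda = 0.
Primal feasibility: A x = b.

This gives the KKT block system:
  [ Q   A^T ] [ x     ]   [-c ]
  [ A    0  ] [ lambda ] = [ b ]

Solving the linear system:
  x*      = (-2.0236, 2.5051, -2.4714)
  lambda* = (32.165)
  f(x*)   = 121.6178

x* = (-2.0236, 2.5051, -2.4714), lambda* = (32.165)


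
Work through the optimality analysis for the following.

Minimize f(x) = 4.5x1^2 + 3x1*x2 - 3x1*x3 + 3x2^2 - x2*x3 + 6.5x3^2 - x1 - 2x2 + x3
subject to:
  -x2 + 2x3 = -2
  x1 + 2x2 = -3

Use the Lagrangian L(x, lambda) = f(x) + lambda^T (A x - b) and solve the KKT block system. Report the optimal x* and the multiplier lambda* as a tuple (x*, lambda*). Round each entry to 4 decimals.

Form the Lagrangian:
  L(x, lambda) = (1/2) x^T Q x + c^T x + lambda^T (A x - b)
Stationarity (grad_x L = 0): Q x + c + A^T lambda = 0.
Primal feasibility: A x = b.

This gives the KKT block system:
  [ Q   A^T ] [ x     ]   [-c ]
  [ A    0  ] [ lambda ] = [ b ]

Solving the linear system:
  x*      = (-0.9869, -1.0065, -1.5033)
  lambda* = (7.2876, 8.3922)
  f(x*)   = 20.6242

x* = (-0.9869, -1.0065, -1.5033), lambda* = (7.2876, 8.3922)


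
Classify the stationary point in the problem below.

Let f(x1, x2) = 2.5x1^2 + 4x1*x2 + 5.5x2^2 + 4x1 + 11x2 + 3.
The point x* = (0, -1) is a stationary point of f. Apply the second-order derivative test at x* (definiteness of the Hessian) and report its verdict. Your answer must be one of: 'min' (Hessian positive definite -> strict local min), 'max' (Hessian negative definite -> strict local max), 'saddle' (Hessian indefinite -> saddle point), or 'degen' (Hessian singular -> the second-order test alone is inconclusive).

Compute the Hessian H = grad^2 f:
  H = [[5, 4], [4, 11]]
Verify stationarity: grad f(x*) = H x* + g = (0, 0).
Eigenvalues of H: 3, 13.
Both eigenvalues > 0, so H is positive definite -> x* is a strict local min.

min


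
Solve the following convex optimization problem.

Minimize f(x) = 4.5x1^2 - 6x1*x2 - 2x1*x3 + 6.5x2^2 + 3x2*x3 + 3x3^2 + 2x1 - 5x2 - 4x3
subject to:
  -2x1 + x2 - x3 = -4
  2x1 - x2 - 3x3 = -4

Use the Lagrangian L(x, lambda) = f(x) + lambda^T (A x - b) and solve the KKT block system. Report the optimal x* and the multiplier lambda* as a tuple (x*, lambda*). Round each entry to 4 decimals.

Form the Lagrangian:
  L(x, lambda) = (1/2) x^T Q x + c^T x + lambda^T (A x - b)
Stationarity (grad_x L = 0): Q x + c + A^T lambda = 0.
Primal feasibility: A x = b.

This gives the KKT block system:
  [ Q   A^T ] [ x     ]   [-c ]
  [ A    0  ] [ lambda ] = [ b ]

Solving the linear system:
  x*      = (1.0811, 0.1622, 2)
  lambda* = (4.1149, 0.7365)
  f(x*)   = 6.3784

x* = (1.0811, 0.1622, 2), lambda* = (4.1149, 0.7365)


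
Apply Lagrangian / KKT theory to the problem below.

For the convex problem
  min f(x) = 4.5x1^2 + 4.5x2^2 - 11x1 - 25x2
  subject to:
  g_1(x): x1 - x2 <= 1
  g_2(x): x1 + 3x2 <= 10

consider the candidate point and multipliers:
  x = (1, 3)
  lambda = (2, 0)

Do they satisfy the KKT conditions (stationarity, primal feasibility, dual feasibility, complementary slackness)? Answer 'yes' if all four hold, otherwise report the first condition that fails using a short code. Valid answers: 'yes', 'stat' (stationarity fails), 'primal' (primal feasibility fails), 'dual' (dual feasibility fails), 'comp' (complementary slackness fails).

Gradient of f: grad f(x) = Q x + c = (-2, 2)
Constraint values g_i(x) = a_i^T x - b_i:
  g_1((1, 3)) = -3
  g_2((1, 3)) = 0
Stationarity residual: grad f(x) + sum_i lambda_i a_i = (0, 0)
  -> stationarity OK
Primal feasibility (all g_i <= 0): OK
Dual feasibility (all lambda_i >= 0): OK
Complementary slackness (lambda_i * g_i(x) = 0 for all i): FAILS

Verdict: the first failing condition is complementary_slackness -> comp.

comp


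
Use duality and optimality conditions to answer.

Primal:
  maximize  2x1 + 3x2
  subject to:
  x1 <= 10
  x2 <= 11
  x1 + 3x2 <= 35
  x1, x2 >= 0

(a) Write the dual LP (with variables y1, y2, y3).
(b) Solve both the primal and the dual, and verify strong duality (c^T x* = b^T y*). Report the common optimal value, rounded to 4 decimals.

The standard primal-dual pair for 'max c^T x s.t. A x <= b, x >= 0' is:
  Dual:  min b^T y  s.t.  A^T y >= c,  y >= 0.

So the dual LP is:
  minimize  10y1 + 11y2 + 35y3
  subject to:
    y1 + y3 >= 2
    y2 + 3y3 >= 3
    y1, y2, y3 >= 0

Solving the primal: x* = (10, 8.3333).
  primal value c^T x* = 45.
Solving the dual: y* = (1, 0, 1).
  dual value b^T y* = 45.
Strong duality: c^T x* = b^T y*. Confirmed.

45


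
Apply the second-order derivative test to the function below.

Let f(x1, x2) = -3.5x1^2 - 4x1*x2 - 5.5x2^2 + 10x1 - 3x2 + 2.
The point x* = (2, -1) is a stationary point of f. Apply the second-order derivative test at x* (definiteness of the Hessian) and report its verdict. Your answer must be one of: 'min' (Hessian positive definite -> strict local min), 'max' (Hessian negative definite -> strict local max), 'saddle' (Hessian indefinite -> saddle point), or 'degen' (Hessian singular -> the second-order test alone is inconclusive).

Compute the Hessian H = grad^2 f:
  H = [[-7, -4], [-4, -11]]
Verify stationarity: grad f(x*) = H x* + g = (0, 0).
Eigenvalues of H: -13.4721, -4.5279.
Both eigenvalues < 0, so H is negative definite -> x* is a strict local max.

max


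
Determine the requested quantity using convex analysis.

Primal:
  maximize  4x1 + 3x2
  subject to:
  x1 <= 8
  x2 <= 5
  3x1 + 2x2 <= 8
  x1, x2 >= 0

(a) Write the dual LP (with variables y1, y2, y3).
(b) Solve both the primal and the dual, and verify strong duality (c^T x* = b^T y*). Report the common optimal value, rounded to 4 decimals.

The standard primal-dual pair for 'max c^T x s.t. A x <= b, x >= 0' is:
  Dual:  min b^T y  s.t.  A^T y >= c,  y >= 0.

So the dual LP is:
  minimize  8y1 + 5y2 + 8y3
  subject to:
    y1 + 3y3 >= 4
    y2 + 2y3 >= 3
    y1, y2, y3 >= 0

Solving the primal: x* = (0, 4).
  primal value c^T x* = 12.
Solving the dual: y* = (0, 0, 1.5).
  dual value b^T y* = 12.
Strong duality: c^T x* = b^T y*. Confirmed.

12


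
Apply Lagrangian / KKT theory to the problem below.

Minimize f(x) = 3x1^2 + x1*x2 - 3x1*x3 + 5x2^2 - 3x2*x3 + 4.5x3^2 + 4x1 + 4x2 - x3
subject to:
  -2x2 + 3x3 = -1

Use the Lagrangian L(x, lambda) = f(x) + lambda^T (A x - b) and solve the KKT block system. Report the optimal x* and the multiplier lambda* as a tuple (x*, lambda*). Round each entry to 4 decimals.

Form the Lagrangian:
  L(x, lambda) = (1/2) x^T Q x + c^T x + lambda^T (A x - b)
Stationarity (grad_x L = 0): Q x + c + A^T lambda = 0.
Primal feasibility: A x = b.

This gives the KKT block system:
  [ Q   A^T ] [ x     ]   [-c ]
  [ A    0  ] [ lambda ] = [ b ]

Solving the linear system:
  x*      = (-0.887, -0.322, -0.548)
  lambda* = (0.7684)
  f(x*)   = -1.7599

x* = (-0.887, -0.322, -0.548), lambda* = (0.7684)


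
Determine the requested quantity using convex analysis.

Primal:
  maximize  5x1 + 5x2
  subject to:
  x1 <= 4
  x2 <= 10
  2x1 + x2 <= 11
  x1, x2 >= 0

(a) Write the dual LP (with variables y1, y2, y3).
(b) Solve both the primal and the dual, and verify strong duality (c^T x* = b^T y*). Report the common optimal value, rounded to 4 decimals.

The standard primal-dual pair for 'max c^T x s.t. A x <= b, x >= 0' is:
  Dual:  min b^T y  s.t.  A^T y >= c,  y >= 0.

So the dual LP is:
  minimize  4y1 + 10y2 + 11y3
  subject to:
    y1 + 2y3 >= 5
    y2 + y3 >= 5
    y1, y2, y3 >= 0

Solving the primal: x* = (0.5, 10).
  primal value c^T x* = 52.5.
Solving the dual: y* = (0, 2.5, 2.5).
  dual value b^T y* = 52.5.
Strong duality: c^T x* = b^T y*. Confirmed.

52.5


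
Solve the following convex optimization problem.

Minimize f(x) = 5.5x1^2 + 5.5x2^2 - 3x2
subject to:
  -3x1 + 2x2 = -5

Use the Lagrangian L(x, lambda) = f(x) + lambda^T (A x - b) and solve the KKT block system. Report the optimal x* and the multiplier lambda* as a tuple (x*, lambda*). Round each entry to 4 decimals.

Form the Lagrangian:
  L(x, lambda) = (1/2) x^T Q x + c^T x + lambda^T (A x - b)
Stationarity (grad_x L = 0): Q x + c + A^T lambda = 0.
Primal feasibility: A x = b.

This gives the KKT block system:
  [ Q   A^T ] [ x     ]   [-c ]
  [ A    0  ] [ lambda ] = [ b ]

Solving the linear system:
  x*      = (1.2797, -0.5804)
  lambda* = (4.6923)
  f(x*)   = 12.6014

x* = (1.2797, -0.5804), lambda* = (4.6923)


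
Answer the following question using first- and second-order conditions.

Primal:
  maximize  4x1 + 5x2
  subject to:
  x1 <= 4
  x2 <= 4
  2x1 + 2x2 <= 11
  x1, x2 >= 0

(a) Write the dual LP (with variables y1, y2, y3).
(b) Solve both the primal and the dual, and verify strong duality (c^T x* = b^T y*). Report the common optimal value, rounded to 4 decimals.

The standard primal-dual pair for 'max c^T x s.t. A x <= b, x >= 0' is:
  Dual:  min b^T y  s.t.  A^T y >= c,  y >= 0.

So the dual LP is:
  minimize  4y1 + 4y2 + 11y3
  subject to:
    y1 + 2y3 >= 4
    y2 + 2y3 >= 5
    y1, y2, y3 >= 0

Solving the primal: x* = (1.5, 4).
  primal value c^T x* = 26.
Solving the dual: y* = (0, 1, 2).
  dual value b^T y* = 26.
Strong duality: c^T x* = b^T y*. Confirmed.

26


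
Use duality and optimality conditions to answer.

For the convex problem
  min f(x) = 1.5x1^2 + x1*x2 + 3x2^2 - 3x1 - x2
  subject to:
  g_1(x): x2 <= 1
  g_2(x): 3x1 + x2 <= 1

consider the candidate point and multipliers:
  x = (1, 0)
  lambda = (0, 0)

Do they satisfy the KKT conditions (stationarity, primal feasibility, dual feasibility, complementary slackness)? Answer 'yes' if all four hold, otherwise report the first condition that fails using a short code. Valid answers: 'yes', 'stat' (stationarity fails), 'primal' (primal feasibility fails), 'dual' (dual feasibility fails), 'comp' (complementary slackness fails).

Gradient of f: grad f(x) = Q x + c = (0, 0)
Constraint values g_i(x) = a_i^T x - b_i:
  g_1((1, 0)) = -1
  g_2((1, 0)) = 2
Stationarity residual: grad f(x) + sum_i lambda_i a_i = (0, 0)
  -> stationarity OK
Primal feasibility (all g_i <= 0): FAILS
Dual feasibility (all lambda_i >= 0): OK
Complementary slackness (lambda_i * g_i(x) = 0 for all i): OK

Verdict: the first failing condition is primal_feasibility -> primal.

primal


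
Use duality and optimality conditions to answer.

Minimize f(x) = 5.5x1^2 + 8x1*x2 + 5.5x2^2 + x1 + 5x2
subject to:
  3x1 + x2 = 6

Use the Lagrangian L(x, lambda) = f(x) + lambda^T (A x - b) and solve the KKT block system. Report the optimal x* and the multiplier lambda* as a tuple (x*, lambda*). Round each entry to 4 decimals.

Form the Lagrangian:
  L(x, lambda) = (1/2) x^T Q x + c^T x + lambda^T (A x - b)
Stationarity (grad_x L = 0): Q x + c + A^T lambda = 0.
Primal feasibility: A x = b.

This gives the KKT block system:
  [ Q   A^T ] [ x     ]   [-c ]
  [ A    0  ] [ lambda ] = [ b ]

Solving the linear system:
  x*      = (2.6452, -1.9355)
  lambda* = (-4.871)
  f(x*)   = 11.0968

x* = (2.6452, -1.9355), lambda* = (-4.871)


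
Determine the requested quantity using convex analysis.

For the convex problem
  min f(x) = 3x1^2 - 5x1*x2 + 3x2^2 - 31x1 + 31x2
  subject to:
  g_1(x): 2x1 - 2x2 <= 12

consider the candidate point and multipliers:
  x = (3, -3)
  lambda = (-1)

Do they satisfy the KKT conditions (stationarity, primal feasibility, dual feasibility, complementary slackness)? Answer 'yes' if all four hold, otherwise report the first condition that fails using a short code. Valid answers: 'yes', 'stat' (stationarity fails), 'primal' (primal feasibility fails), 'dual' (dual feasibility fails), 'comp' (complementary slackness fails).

Gradient of f: grad f(x) = Q x + c = (2, -2)
Constraint values g_i(x) = a_i^T x - b_i:
  g_1((3, -3)) = 0
Stationarity residual: grad f(x) + sum_i lambda_i a_i = (0, 0)
  -> stationarity OK
Primal feasibility (all g_i <= 0): OK
Dual feasibility (all lambda_i >= 0): FAILS
Complementary slackness (lambda_i * g_i(x) = 0 for all i): OK

Verdict: the first failing condition is dual_feasibility -> dual.

dual


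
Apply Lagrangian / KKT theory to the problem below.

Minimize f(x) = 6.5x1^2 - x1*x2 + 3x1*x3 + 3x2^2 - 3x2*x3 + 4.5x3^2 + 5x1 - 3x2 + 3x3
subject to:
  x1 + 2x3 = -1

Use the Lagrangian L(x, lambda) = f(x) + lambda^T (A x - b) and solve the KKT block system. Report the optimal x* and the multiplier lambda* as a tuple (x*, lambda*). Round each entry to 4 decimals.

Form the Lagrangian:
  L(x, lambda) = (1/2) x^T Q x + c^T x + lambda^T (A x - b)
Stationarity (grad_x L = 0): Q x + c + A^T lambda = 0.
Primal feasibility: A x = b.

This gives the KKT block system:
  [ Q   A^T ] [ x     ]   [-c ]
  [ A    0  ] [ lambda ] = [ b ]

Solving the linear system:
  x*      = (-0.3584, 0.2799, -0.3208)
  lambda* = (0.901)
  f(x*)   = -1.3464

x* = (-0.3584, 0.2799, -0.3208), lambda* = (0.901)


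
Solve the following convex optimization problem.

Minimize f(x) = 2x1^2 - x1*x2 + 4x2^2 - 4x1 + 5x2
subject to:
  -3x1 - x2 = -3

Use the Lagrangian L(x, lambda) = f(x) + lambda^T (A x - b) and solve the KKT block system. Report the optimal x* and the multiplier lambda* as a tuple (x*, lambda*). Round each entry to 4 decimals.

Form the Lagrangian:
  L(x, lambda) = (1/2) x^T Q x + c^T x + lambda^T (A x - b)
Stationarity (grad_x L = 0): Q x + c + A^T lambda = 0.
Primal feasibility: A x = b.

This gives the KKT block system:
  [ Q   A^T ] [ x     ]   [-c ]
  [ A    0  ] [ lambda ] = [ b ]

Solving the linear system:
  x*      = (1.1463, -0.439)
  lambda* = (0.3415)
  f(x*)   = -2.878

x* = (1.1463, -0.439), lambda* = (0.3415)


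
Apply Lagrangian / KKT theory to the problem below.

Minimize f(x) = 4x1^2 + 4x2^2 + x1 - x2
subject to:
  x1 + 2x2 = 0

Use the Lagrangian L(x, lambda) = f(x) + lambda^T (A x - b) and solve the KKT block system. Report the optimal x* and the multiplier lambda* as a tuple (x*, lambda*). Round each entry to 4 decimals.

Form the Lagrangian:
  L(x, lambda) = (1/2) x^T Q x + c^T x + lambda^T (A x - b)
Stationarity (grad_x L = 0): Q x + c + A^T lambda = 0.
Primal feasibility: A x = b.

This gives the KKT block system:
  [ Q   A^T ] [ x     ]   [-c ]
  [ A    0  ] [ lambda ] = [ b ]

Solving the linear system:
  x*      = (-0.15, 0.075)
  lambda* = (0.2)
  f(x*)   = -0.1125

x* = (-0.15, 0.075), lambda* = (0.2)


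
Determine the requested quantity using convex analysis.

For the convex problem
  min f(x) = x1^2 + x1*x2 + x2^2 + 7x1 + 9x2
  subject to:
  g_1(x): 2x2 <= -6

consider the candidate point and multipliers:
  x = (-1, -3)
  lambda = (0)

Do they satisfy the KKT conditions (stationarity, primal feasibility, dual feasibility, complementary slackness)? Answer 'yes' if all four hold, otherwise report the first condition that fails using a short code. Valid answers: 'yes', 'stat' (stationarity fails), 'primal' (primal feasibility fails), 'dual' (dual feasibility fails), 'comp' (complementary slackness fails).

Gradient of f: grad f(x) = Q x + c = (2, 2)
Constraint values g_i(x) = a_i^T x - b_i:
  g_1((-1, -3)) = 0
Stationarity residual: grad f(x) + sum_i lambda_i a_i = (2, 2)
  -> stationarity FAILS
Primal feasibility (all g_i <= 0): OK
Dual feasibility (all lambda_i >= 0): OK
Complementary slackness (lambda_i * g_i(x) = 0 for all i): OK

Verdict: the first failing condition is stationarity -> stat.

stat


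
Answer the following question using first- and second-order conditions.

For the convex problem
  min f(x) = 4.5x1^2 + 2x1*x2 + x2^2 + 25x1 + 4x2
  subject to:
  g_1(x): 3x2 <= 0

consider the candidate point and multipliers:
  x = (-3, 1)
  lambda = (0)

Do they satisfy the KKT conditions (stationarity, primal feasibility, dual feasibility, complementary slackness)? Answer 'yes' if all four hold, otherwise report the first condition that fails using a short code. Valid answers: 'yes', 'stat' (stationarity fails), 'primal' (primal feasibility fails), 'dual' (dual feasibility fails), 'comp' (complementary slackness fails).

Gradient of f: grad f(x) = Q x + c = (0, 0)
Constraint values g_i(x) = a_i^T x - b_i:
  g_1((-3, 1)) = 3
Stationarity residual: grad f(x) + sum_i lambda_i a_i = (0, 0)
  -> stationarity OK
Primal feasibility (all g_i <= 0): FAILS
Dual feasibility (all lambda_i >= 0): OK
Complementary slackness (lambda_i * g_i(x) = 0 for all i): OK

Verdict: the first failing condition is primal_feasibility -> primal.

primal


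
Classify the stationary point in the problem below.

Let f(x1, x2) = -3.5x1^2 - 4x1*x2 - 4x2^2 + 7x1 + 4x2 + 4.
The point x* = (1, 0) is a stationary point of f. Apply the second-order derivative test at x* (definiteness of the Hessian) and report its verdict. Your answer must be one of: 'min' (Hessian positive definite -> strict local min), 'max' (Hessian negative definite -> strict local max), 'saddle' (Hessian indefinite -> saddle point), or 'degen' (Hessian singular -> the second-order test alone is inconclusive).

Compute the Hessian H = grad^2 f:
  H = [[-7, -4], [-4, -8]]
Verify stationarity: grad f(x*) = H x* + g = (0, 0).
Eigenvalues of H: -11.5311, -3.4689.
Both eigenvalues < 0, so H is negative definite -> x* is a strict local max.

max


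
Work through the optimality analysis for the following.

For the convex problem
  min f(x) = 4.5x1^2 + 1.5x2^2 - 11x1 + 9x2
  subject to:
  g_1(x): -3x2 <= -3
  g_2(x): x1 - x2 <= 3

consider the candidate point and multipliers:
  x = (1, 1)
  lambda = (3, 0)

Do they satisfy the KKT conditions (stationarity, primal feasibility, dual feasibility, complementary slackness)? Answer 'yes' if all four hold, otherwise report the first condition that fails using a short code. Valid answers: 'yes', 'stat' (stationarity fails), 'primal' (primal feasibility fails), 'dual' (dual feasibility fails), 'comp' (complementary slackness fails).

Gradient of f: grad f(x) = Q x + c = (-2, 12)
Constraint values g_i(x) = a_i^T x - b_i:
  g_1((1, 1)) = 0
  g_2((1, 1)) = -3
Stationarity residual: grad f(x) + sum_i lambda_i a_i = (-2, 3)
  -> stationarity FAILS
Primal feasibility (all g_i <= 0): OK
Dual feasibility (all lambda_i >= 0): OK
Complementary slackness (lambda_i * g_i(x) = 0 for all i): OK

Verdict: the first failing condition is stationarity -> stat.

stat


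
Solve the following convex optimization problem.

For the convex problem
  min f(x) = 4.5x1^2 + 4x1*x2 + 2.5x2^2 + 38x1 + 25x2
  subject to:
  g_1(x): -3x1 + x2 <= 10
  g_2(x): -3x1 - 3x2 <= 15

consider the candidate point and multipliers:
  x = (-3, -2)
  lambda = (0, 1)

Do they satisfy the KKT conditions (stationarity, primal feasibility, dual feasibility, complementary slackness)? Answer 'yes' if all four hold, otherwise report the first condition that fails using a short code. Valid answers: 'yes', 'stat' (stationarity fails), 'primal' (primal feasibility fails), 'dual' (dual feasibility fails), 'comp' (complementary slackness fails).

Gradient of f: grad f(x) = Q x + c = (3, 3)
Constraint values g_i(x) = a_i^T x - b_i:
  g_1((-3, -2)) = -3
  g_2((-3, -2)) = 0
Stationarity residual: grad f(x) + sum_i lambda_i a_i = (0, 0)
  -> stationarity OK
Primal feasibility (all g_i <= 0): OK
Dual feasibility (all lambda_i >= 0): OK
Complementary slackness (lambda_i * g_i(x) = 0 for all i): OK

Verdict: yes, KKT holds.

yes


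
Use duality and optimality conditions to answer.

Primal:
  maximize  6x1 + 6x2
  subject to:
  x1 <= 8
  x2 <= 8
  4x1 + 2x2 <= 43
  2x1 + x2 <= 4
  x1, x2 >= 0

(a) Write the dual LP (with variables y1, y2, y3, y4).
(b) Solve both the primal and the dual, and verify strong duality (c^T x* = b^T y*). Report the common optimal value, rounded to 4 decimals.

The standard primal-dual pair for 'max c^T x s.t. A x <= b, x >= 0' is:
  Dual:  min b^T y  s.t.  A^T y >= c,  y >= 0.

So the dual LP is:
  minimize  8y1 + 8y2 + 43y3 + 4y4
  subject to:
    y1 + 4y3 + 2y4 >= 6
    y2 + 2y3 + y4 >= 6
    y1, y2, y3, y4 >= 0

Solving the primal: x* = (0, 4).
  primal value c^T x* = 24.
Solving the dual: y* = (0, 0, 0, 6).
  dual value b^T y* = 24.
Strong duality: c^T x* = b^T y*. Confirmed.

24


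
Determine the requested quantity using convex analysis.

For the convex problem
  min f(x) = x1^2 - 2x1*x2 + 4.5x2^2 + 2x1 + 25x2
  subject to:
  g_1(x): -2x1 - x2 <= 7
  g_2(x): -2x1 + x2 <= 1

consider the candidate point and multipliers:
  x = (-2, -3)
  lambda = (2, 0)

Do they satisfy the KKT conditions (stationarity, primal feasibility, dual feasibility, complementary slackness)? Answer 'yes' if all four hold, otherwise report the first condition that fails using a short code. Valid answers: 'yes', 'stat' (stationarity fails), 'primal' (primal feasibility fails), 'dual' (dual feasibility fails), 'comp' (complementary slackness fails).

Gradient of f: grad f(x) = Q x + c = (4, 2)
Constraint values g_i(x) = a_i^T x - b_i:
  g_1((-2, -3)) = 0
  g_2((-2, -3)) = 0
Stationarity residual: grad f(x) + sum_i lambda_i a_i = (0, 0)
  -> stationarity OK
Primal feasibility (all g_i <= 0): OK
Dual feasibility (all lambda_i >= 0): OK
Complementary slackness (lambda_i * g_i(x) = 0 for all i): OK

Verdict: yes, KKT holds.

yes


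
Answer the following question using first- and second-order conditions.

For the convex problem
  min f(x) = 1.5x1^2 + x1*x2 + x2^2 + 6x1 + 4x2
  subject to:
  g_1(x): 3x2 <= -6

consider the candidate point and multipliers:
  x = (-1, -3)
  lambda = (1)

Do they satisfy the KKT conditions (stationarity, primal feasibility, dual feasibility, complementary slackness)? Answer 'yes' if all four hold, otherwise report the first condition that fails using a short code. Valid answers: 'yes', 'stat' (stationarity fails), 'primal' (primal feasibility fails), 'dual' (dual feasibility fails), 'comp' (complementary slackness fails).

Gradient of f: grad f(x) = Q x + c = (0, -3)
Constraint values g_i(x) = a_i^T x - b_i:
  g_1((-1, -3)) = -3
Stationarity residual: grad f(x) + sum_i lambda_i a_i = (0, 0)
  -> stationarity OK
Primal feasibility (all g_i <= 0): OK
Dual feasibility (all lambda_i >= 0): OK
Complementary slackness (lambda_i * g_i(x) = 0 for all i): FAILS

Verdict: the first failing condition is complementary_slackness -> comp.

comp


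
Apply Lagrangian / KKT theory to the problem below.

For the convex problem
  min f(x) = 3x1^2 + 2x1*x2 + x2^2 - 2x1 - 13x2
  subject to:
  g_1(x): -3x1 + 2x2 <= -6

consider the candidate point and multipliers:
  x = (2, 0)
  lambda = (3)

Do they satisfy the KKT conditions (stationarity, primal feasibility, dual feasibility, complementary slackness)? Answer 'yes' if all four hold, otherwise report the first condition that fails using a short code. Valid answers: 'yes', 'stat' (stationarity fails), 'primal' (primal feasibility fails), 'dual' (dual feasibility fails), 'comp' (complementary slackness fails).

Gradient of f: grad f(x) = Q x + c = (10, -9)
Constraint values g_i(x) = a_i^T x - b_i:
  g_1((2, 0)) = 0
Stationarity residual: grad f(x) + sum_i lambda_i a_i = (1, -3)
  -> stationarity FAILS
Primal feasibility (all g_i <= 0): OK
Dual feasibility (all lambda_i >= 0): OK
Complementary slackness (lambda_i * g_i(x) = 0 for all i): OK

Verdict: the first failing condition is stationarity -> stat.

stat


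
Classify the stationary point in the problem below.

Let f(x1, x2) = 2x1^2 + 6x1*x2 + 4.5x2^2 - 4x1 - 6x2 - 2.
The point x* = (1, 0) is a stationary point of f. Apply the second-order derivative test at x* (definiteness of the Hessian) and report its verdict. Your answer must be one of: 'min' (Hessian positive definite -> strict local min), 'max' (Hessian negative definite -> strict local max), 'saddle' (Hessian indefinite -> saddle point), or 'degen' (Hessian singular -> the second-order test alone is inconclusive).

Compute the Hessian H = grad^2 f:
  H = [[4, 6], [6, 9]]
Verify stationarity: grad f(x*) = H x* + g = (0, 0).
Eigenvalues of H: 0, 13.
H has a zero eigenvalue (singular; positive semidefinite but not definite), so H is neither positive definite, negative definite, nor indefinite. The second-order test alone is inconclusive -> degen.
(Indeed, f is constant along the null direction of H through x*, so x* is not a strict local extremum.)

degen


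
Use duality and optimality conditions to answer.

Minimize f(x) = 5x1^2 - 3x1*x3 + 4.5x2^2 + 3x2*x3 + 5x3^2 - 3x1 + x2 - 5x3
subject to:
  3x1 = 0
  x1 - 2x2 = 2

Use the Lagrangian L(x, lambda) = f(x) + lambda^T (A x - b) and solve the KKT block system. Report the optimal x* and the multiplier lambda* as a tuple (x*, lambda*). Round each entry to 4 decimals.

Form the Lagrangian:
  L(x, lambda) = (1/2) x^T Q x + c^T x + lambda^T (A x - b)
Stationarity (grad_x L = 0): Q x + c + A^T lambda = 0.
Primal feasibility: A x = b.

This gives the KKT block system:
  [ Q   A^T ] [ x     ]   [-c ]
  [ A    0  ] [ lambda ] = [ b ]

Solving the linear system:
  x*      = (0, -1, 0.8)
  lambda* = (2.7333, -2.8)
  f(x*)   = 0.3

x* = (0, -1, 0.8), lambda* = (2.7333, -2.8)


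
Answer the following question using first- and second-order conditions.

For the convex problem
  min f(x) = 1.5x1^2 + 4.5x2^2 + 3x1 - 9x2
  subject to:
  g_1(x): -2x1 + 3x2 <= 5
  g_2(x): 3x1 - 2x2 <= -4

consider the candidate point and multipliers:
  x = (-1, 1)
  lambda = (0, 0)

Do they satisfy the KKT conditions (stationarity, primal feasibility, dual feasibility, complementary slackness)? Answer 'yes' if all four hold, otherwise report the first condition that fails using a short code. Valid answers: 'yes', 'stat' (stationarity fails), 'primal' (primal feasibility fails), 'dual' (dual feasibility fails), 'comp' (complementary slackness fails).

Gradient of f: grad f(x) = Q x + c = (0, 0)
Constraint values g_i(x) = a_i^T x - b_i:
  g_1((-1, 1)) = 0
  g_2((-1, 1)) = -1
Stationarity residual: grad f(x) + sum_i lambda_i a_i = (0, 0)
  -> stationarity OK
Primal feasibility (all g_i <= 0): OK
Dual feasibility (all lambda_i >= 0): OK
Complementary slackness (lambda_i * g_i(x) = 0 for all i): OK

Verdict: yes, KKT holds.

yes


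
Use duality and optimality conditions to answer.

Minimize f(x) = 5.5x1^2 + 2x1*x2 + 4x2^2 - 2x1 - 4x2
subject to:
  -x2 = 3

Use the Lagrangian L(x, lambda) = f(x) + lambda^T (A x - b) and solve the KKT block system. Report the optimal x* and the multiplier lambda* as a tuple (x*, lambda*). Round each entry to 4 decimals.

Form the Lagrangian:
  L(x, lambda) = (1/2) x^T Q x + c^T x + lambda^T (A x - b)
Stationarity (grad_x L = 0): Q x + c + A^T lambda = 0.
Primal feasibility: A x = b.

This gives the KKT block system:
  [ Q   A^T ] [ x     ]   [-c ]
  [ A    0  ] [ lambda ] = [ b ]

Solving the linear system:
  x*      = (0.7273, -3)
  lambda* = (-26.5455)
  f(x*)   = 45.0909

x* = (0.7273, -3), lambda* = (-26.5455)


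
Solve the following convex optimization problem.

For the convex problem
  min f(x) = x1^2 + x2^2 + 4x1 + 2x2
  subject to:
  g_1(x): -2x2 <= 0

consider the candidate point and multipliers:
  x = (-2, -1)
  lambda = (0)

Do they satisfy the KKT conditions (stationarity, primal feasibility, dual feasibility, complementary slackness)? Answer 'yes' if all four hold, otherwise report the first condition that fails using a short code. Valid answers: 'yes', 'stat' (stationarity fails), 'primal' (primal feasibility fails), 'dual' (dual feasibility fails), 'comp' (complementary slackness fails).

Gradient of f: grad f(x) = Q x + c = (0, 0)
Constraint values g_i(x) = a_i^T x - b_i:
  g_1((-2, -1)) = 2
Stationarity residual: grad f(x) + sum_i lambda_i a_i = (0, 0)
  -> stationarity OK
Primal feasibility (all g_i <= 0): FAILS
Dual feasibility (all lambda_i >= 0): OK
Complementary slackness (lambda_i * g_i(x) = 0 for all i): OK

Verdict: the first failing condition is primal_feasibility -> primal.

primal


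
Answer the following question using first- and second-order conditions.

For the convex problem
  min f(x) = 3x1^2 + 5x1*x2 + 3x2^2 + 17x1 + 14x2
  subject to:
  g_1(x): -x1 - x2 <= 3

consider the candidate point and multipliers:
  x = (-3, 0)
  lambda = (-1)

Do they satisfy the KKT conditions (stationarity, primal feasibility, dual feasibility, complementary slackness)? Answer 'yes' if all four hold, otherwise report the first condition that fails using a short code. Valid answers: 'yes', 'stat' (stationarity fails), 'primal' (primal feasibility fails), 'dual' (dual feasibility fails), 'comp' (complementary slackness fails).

Gradient of f: grad f(x) = Q x + c = (-1, -1)
Constraint values g_i(x) = a_i^T x - b_i:
  g_1((-3, 0)) = 0
Stationarity residual: grad f(x) + sum_i lambda_i a_i = (0, 0)
  -> stationarity OK
Primal feasibility (all g_i <= 0): OK
Dual feasibility (all lambda_i >= 0): FAILS
Complementary slackness (lambda_i * g_i(x) = 0 for all i): OK

Verdict: the first failing condition is dual_feasibility -> dual.

dual


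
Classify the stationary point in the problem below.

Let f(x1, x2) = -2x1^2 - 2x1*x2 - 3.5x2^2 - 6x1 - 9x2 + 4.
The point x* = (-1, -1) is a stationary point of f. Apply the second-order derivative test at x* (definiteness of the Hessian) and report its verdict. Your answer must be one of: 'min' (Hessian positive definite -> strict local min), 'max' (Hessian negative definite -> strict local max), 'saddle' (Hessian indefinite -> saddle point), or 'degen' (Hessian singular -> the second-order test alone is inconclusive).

Compute the Hessian H = grad^2 f:
  H = [[-4, -2], [-2, -7]]
Verify stationarity: grad f(x*) = H x* + g = (0, 0).
Eigenvalues of H: -8, -3.
Both eigenvalues < 0, so H is negative definite -> x* is a strict local max.

max


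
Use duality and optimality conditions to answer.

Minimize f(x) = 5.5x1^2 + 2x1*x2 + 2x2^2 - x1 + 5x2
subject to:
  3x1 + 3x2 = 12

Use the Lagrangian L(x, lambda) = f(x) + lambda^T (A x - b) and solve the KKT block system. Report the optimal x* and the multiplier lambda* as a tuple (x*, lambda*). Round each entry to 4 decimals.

Form the Lagrangian:
  L(x, lambda) = (1/2) x^T Q x + c^T x + lambda^T (A x - b)
Stationarity (grad_x L = 0): Q x + c + A^T lambda = 0.
Primal feasibility: A x = b.

This gives the KKT block system:
  [ Q   A^T ] [ x     ]   [-c ]
  [ A    0  ] [ lambda ] = [ b ]

Solving the linear system:
  x*      = (1.2727, 2.7273)
  lambda* = (-6.1515)
  f(x*)   = 43.0909

x* = (1.2727, 2.7273), lambda* = (-6.1515)


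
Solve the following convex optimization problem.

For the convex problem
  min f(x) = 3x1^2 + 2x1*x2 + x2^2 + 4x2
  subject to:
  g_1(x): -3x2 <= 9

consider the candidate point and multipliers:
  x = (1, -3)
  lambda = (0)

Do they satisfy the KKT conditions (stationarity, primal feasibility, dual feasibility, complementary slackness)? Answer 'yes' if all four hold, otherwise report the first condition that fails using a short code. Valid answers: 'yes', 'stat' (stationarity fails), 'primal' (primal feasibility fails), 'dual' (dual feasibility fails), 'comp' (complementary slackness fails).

Gradient of f: grad f(x) = Q x + c = (0, 0)
Constraint values g_i(x) = a_i^T x - b_i:
  g_1((1, -3)) = 0
Stationarity residual: grad f(x) + sum_i lambda_i a_i = (0, 0)
  -> stationarity OK
Primal feasibility (all g_i <= 0): OK
Dual feasibility (all lambda_i >= 0): OK
Complementary slackness (lambda_i * g_i(x) = 0 for all i): OK

Verdict: yes, KKT holds.

yes
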